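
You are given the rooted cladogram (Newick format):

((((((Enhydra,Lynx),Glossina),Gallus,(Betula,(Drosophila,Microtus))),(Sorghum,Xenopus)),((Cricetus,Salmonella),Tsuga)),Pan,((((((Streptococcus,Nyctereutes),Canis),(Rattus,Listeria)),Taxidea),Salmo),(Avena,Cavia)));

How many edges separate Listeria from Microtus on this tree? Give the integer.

12

The MRCA of Listeria and Microtus is the root of the tree.
From Listeria up to that node: 6 branches. From Microtus up to the same node: 6 branches. Total: 6 + 6 = 12.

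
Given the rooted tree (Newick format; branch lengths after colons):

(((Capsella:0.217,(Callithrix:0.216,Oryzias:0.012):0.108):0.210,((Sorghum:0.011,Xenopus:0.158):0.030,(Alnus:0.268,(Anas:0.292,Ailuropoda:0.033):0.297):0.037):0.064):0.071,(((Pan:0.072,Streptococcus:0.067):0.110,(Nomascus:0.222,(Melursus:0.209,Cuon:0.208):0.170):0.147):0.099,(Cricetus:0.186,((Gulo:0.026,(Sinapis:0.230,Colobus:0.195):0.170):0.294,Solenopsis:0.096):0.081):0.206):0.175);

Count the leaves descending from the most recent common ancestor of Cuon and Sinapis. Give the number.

10

The MRCA of Cuon and Sinapis is the node subtending (((Pan,Streptococcus),(Nomascus,(Melursus,Cuon))),(Cricetus,((Gulo,(Sinapis,Colobus)),Solenopsis))).
That clade contains 10 terminal taxa: Colobus, Cricetus, Cuon, Gulo, Melursus, Nomascus, Pan, Sinapis, Solenopsis, Streptococcus.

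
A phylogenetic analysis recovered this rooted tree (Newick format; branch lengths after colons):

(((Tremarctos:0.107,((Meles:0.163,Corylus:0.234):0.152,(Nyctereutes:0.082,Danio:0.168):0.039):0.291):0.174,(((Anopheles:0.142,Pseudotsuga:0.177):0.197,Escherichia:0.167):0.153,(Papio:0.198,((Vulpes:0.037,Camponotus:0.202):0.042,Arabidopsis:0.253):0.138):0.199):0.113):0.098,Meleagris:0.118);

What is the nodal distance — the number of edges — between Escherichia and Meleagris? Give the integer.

The MRCA of Escherichia and Meleagris is the root of the tree.
From Escherichia up to that node: 4 branches. From Meleagris up to the same node: 1 branch. Total: 4 + 1 = 5.

5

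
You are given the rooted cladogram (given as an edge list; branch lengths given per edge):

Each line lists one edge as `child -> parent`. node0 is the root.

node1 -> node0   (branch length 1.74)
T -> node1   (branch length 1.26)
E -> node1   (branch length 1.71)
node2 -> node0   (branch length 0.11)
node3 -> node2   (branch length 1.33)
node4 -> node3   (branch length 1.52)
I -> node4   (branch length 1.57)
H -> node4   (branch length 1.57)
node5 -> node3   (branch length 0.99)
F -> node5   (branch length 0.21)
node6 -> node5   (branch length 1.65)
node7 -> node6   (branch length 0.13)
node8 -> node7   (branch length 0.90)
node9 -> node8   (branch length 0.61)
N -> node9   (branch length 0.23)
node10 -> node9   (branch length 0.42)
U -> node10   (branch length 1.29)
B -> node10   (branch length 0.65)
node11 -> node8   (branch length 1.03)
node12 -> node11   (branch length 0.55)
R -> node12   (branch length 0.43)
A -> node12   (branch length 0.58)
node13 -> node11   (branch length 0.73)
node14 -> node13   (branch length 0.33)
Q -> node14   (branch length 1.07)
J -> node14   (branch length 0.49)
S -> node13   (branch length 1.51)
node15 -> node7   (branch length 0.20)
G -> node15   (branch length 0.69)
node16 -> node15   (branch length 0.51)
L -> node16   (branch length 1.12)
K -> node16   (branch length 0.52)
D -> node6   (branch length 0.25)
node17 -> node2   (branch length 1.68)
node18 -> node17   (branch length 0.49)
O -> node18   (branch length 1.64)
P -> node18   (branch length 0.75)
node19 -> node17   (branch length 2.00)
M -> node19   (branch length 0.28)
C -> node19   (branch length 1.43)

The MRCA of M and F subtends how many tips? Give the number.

19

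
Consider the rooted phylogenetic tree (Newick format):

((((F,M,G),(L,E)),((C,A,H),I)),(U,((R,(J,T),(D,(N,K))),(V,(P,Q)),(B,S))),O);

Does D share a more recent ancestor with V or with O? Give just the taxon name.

V

The MRCA of D and V subtends ((R,(J,T),(D,(N,K))),(V,(P,Q)),(B,S)) (11 taxa).
The MRCA of D and O is the root, subtending the entire tree (22 taxa).
The first is nested inside the second, so D shares a more recent common ancestor with V.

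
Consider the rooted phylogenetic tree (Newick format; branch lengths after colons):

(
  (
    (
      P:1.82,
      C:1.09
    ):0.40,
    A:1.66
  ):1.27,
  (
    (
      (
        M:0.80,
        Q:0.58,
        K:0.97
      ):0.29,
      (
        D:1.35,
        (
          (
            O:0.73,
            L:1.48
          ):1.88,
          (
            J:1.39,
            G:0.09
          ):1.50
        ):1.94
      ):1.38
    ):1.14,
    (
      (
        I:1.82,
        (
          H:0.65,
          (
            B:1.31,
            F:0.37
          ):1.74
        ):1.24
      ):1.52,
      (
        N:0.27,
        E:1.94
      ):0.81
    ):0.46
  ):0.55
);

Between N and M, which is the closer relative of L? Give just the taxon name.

M

The MRCA of L and M subtends ((M,Q,K),(D,((O,L),(J,G)))) (8 taxa).
The MRCA of L and N subtends (((M,Q,K),(D,((O,L),(J,G)))),((I,(H,(B,F))),(N,E))) (14 taxa).
The first is nested inside the second, so L shares a more recent common ancestor with M.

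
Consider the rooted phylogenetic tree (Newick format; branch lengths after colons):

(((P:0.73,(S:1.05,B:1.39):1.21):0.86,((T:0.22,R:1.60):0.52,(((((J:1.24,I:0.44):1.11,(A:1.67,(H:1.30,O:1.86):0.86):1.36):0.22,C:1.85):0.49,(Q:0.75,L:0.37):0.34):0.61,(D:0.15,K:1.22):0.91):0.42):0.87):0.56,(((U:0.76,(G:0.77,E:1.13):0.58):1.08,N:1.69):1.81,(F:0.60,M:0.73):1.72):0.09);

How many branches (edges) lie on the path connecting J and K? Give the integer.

The MRCA of J and K is the node subtending (((((J,I),(A,(H,O))),C),(Q,L)),(D,K)).
From J up to that node: 5 branches. From K up to the same node: 2 branches. Total: 5 + 2 = 7.

7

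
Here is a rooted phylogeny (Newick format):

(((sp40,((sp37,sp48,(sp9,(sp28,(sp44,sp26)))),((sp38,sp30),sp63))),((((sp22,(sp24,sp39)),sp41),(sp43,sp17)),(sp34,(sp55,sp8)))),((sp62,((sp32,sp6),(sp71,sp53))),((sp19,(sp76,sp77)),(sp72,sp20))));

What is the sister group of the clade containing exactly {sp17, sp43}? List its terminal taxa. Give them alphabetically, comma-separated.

The clade containing exactly {sp17, sp43} attaches to the tree at the node subtending (((sp22,(sp24,sp39)),sp41),(sp43,sp17)).
The other lineage descending from that same node — the sister group — is ((sp22,(sp24,sp39)),sp41); its 4 tips in alphabetical order are the answer.

sp22, sp24, sp39, sp41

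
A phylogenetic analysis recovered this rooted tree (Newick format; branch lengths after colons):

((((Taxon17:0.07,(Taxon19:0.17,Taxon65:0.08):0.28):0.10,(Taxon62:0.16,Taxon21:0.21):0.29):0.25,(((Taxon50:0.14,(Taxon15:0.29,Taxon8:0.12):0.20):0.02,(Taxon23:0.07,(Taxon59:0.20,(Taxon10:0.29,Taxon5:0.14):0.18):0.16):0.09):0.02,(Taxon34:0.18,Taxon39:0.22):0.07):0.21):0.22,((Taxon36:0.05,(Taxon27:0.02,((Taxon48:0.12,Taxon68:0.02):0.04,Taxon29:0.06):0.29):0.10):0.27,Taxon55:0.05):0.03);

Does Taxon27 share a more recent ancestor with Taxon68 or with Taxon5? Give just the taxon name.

Taxon68

The MRCA of Taxon27 and Taxon68 subtends (Taxon27,((Taxon48,Taxon68),Taxon29)) (4 taxa).
The MRCA of Taxon27 and Taxon5 is the root, subtending the entire tree (20 taxa).
The first is nested inside the second, so Taxon27 shares a more recent common ancestor with Taxon68.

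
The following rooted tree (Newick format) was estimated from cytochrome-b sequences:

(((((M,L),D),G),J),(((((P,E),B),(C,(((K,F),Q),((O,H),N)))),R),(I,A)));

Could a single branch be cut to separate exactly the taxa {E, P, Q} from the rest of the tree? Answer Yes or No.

No

The MRCA of the listed taxa subtends (((P,E),B),(C,(((K,F),Q),((O,H),N)))).
That clade also contains B, C, F, H, K, N, O, which are not in the proposed group, so the group is not monophyletic.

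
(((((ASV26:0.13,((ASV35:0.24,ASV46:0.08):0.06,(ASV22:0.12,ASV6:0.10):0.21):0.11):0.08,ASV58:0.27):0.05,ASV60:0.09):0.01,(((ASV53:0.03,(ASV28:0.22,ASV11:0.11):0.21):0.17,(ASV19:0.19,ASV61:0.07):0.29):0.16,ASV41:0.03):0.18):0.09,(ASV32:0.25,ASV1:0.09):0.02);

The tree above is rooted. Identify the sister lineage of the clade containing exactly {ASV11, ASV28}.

ASV53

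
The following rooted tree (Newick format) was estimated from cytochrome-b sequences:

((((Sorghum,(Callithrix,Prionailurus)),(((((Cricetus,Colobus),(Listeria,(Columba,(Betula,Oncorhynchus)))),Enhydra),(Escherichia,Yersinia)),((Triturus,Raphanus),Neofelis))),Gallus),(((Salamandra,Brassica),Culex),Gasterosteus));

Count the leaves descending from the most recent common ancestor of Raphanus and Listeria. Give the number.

12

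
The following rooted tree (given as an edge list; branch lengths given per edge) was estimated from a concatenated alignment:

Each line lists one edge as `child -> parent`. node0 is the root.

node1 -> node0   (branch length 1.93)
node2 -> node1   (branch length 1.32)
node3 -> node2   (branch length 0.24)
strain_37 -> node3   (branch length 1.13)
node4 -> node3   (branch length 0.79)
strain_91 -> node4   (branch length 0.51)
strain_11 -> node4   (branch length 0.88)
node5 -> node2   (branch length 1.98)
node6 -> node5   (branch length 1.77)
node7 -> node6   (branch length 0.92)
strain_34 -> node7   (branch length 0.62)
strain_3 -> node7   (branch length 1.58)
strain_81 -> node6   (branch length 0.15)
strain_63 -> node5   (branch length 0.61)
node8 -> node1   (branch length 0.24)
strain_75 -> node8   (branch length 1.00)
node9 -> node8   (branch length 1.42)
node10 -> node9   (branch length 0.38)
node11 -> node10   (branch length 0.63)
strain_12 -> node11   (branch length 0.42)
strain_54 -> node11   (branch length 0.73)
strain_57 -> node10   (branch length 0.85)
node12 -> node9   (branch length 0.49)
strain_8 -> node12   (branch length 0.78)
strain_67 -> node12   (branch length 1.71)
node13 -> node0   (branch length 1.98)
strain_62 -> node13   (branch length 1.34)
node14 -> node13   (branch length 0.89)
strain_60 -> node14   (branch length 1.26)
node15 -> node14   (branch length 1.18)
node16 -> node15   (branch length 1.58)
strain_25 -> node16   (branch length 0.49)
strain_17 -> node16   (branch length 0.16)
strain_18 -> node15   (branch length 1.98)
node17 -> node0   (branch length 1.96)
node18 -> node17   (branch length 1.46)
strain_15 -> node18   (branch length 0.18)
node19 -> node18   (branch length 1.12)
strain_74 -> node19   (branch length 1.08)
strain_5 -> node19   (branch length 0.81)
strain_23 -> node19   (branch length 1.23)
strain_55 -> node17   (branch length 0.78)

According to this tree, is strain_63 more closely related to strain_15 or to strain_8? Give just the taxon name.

strain_8

The MRCA of strain_63 and strain_8 subtends (((strain_37,(strain_91,strain_11)),(((strain_34,strain_3),strain_81),strain_63)),(strain_75,(((strain_12,strain_54),strain_57),(strain_8,strain_67)))) (13 taxa).
The MRCA of strain_63 and strain_15 is the root, subtending the entire tree (23 taxa).
The first is nested inside the second, so strain_63 shares a more recent common ancestor with strain_8.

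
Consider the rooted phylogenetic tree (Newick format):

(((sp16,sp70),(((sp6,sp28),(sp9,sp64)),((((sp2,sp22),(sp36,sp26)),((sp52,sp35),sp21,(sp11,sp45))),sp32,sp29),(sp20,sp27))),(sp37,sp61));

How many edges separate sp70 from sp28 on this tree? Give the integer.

The MRCA of sp70 and sp28 is the node subtending ((sp16,sp70),(((sp6,sp28),(sp9,sp64)),((((sp2,sp22),(sp36,sp26)),((sp52,sp35),sp21,(sp11,sp45))),sp32,sp29),(sp20,sp27))).
From sp70 up to that node: 2 branches. From sp28 up to the same node: 4 branches. Total: 2 + 4 = 6.

6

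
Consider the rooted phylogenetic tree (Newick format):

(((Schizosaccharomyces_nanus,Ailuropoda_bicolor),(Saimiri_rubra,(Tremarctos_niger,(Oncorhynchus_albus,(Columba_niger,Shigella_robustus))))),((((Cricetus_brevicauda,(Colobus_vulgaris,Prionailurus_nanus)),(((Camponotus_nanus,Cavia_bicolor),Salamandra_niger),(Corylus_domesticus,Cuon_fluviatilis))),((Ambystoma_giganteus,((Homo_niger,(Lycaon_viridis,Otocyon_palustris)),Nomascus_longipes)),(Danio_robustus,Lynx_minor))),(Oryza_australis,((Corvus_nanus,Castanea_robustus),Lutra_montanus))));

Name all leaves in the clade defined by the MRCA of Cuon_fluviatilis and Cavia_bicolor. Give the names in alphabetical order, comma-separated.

Tracing Cuon_fluviatilis: it sits inside (Corylus_domesticus,Cuon_fluviatilis).
Tracing Cavia_bicolor: it sits inside (Camponotus_nanus,Cavia_bicolor).
The smallest clade enclosing both is (((Camponotus_nanus,Cavia_bicolor),Salamandra_niger),(Corylus_domesticus,Cuon_fluviatilis)); the answer is its 5 terminal taxa in alphabetical order.

Camponotus_nanus, Cavia_bicolor, Corylus_domesticus, Cuon_fluviatilis, Salamandra_niger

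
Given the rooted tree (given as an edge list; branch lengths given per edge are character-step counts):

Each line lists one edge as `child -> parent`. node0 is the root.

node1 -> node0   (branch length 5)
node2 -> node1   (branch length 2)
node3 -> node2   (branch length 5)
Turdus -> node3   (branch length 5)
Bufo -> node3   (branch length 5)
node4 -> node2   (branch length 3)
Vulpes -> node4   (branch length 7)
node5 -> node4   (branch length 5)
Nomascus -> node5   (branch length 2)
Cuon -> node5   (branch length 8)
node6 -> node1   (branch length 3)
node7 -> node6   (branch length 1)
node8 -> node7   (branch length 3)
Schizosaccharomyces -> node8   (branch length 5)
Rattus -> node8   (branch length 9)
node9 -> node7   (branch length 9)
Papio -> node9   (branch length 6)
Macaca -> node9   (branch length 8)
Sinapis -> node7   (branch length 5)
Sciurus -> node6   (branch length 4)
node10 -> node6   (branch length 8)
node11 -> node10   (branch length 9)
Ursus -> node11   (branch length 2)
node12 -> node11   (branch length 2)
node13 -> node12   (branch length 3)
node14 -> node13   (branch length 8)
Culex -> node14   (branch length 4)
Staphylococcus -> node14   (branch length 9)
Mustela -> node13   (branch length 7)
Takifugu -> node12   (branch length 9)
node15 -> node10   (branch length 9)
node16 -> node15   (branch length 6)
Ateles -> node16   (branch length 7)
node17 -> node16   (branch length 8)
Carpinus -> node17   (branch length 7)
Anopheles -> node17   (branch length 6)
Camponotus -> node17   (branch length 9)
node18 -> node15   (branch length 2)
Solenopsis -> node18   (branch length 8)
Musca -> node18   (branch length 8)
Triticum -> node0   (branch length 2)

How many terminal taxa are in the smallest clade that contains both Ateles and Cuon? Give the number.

22

The MRCA of Ateles and Cuon is the node subtending (((Turdus,Bufo),(Vulpes,(Nomascus,Cuon))),(((Schizosaccharomyces,Rattus),(Papio,Macaca),Sinapis),Sciurus,((Ursus,(((Culex,Staphylococcus),Mustela),Takifugu)),((Ateles,(Carpinus,Anopheles,Camponotus)),(Solenopsis,Musca))))).
That clade contains 22 terminal taxa: Anopheles, Ateles, Bufo, Camponotus, Carpinus, Culex, Cuon, Macaca, Musca, Mustela, Nomascus, Papio, Rattus, Schizosaccharomyces, Sciurus, Sinapis, Solenopsis, Staphylococcus, Takifugu, Turdus, Ursus, Vulpes.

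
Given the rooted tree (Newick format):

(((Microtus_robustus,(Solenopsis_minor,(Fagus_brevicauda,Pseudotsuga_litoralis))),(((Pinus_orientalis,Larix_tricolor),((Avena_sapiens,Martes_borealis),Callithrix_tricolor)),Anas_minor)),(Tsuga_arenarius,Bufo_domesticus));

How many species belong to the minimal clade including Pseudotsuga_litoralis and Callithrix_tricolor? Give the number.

The MRCA of Pseudotsuga_litoralis and Callithrix_tricolor is the node subtending ((Microtus_robustus,(Solenopsis_minor,(Fagus_brevicauda,Pseudotsuga_litoralis))),(((Pinus_orientalis,Larix_tricolor),((Avena_sapiens,Martes_borealis),Callithrix_tricolor)),Anas_minor)).
That clade contains 10 terminal taxa: Anas_minor, Avena_sapiens, Callithrix_tricolor, Fagus_brevicauda, Larix_tricolor, Martes_borealis, Microtus_robustus, Pinus_orientalis, Pseudotsuga_litoralis, Solenopsis_minor.

10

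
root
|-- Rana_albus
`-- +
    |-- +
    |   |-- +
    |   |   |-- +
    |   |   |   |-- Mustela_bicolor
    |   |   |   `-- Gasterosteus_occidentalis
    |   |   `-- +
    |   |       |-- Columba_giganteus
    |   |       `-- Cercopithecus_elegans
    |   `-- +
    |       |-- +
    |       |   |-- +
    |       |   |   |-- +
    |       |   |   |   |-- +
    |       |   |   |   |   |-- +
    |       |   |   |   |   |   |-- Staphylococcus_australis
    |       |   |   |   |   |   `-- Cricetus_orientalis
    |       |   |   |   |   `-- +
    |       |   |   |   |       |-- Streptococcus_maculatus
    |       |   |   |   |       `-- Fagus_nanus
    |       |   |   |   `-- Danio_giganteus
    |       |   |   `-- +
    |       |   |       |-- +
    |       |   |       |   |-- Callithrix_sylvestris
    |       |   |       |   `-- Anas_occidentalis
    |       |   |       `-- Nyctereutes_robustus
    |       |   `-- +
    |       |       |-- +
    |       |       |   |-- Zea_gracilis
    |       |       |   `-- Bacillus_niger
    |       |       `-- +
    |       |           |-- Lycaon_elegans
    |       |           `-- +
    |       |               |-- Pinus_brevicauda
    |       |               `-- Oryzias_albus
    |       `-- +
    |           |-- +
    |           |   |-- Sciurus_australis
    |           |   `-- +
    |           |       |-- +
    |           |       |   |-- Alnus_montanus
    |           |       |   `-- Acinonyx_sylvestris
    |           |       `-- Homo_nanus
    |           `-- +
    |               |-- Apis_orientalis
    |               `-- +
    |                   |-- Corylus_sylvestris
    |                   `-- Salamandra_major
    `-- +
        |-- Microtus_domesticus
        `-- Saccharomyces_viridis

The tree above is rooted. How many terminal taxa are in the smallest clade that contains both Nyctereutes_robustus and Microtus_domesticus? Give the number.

26

The MRCA of Nyctereutes_robustus and Microtus_domesticus is the node subtending ((((Mustela_bicolor,Gasterosteus_occidentalis),(Columba_giganteus,Cercopithecus_elegans)),((((((Staphylococcus_australis,Cricetus_orientalis),(Streptococcus_maculatus,Fagus_nanus)),Danio_giganteus),((Callithrix_sylvestris,Anas_occidentalis),Nyctereutes_robustus)),((Zea_gracilis,Bacillus_niger),(Lycaon_elegans,(Pinus_brevicauda,Oryzias_albus)))),((Sciurus_australis,((Alnus_montanus,Acinonyx_sylvestris),Homo_nanus)),(Apis_orientalis,(Corylus_sylvestris,Salamandra_major))))),(Microtus_domesticus,Saccharomyces_viridis)).
That clade contains 26 terminal taxa: Acinonyx_sylvestris, Alnus_montanus, Anas_occidentalis, Apis_orientalis, Bacillus_niger, Callithrix_sylvestris, Cercopithecus_elegans, Columba_giganteus, Corylus_sylvestris, Cricetus_orientalis, Danio_giganteus, Fagus_nanus, Gasterosteus_occidentalis, Homo_nanus, Lycaon_elegans, Microtus_domesticus, Mustela_bicolor, Nyctereutes_robustus, Oryzias_albus, Pinus_brevicauda, Saccharomyces_viridis, Salamandra_major, Sciurus_australis, Staphylococcus_australis, Streptococcus_maculatus, Zea_gracilis.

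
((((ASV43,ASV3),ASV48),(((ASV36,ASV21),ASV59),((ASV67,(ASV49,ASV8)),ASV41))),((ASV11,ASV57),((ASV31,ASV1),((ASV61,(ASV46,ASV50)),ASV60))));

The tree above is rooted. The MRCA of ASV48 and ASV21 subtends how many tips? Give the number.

The MRCA of ASV48 and ASV21 is the node subtending (((ASV43,ASV3),ASV48),(((ASV36,ASV21),ASV59),((ASV67,(ASV49,ASV8)),ASV41))).
That clade contains 10 terminal taxa: ASV21, ASV3, ASV36, ASV41, ASV43, ASV48, ASV49, ASV59, ASV67, ASV8.

10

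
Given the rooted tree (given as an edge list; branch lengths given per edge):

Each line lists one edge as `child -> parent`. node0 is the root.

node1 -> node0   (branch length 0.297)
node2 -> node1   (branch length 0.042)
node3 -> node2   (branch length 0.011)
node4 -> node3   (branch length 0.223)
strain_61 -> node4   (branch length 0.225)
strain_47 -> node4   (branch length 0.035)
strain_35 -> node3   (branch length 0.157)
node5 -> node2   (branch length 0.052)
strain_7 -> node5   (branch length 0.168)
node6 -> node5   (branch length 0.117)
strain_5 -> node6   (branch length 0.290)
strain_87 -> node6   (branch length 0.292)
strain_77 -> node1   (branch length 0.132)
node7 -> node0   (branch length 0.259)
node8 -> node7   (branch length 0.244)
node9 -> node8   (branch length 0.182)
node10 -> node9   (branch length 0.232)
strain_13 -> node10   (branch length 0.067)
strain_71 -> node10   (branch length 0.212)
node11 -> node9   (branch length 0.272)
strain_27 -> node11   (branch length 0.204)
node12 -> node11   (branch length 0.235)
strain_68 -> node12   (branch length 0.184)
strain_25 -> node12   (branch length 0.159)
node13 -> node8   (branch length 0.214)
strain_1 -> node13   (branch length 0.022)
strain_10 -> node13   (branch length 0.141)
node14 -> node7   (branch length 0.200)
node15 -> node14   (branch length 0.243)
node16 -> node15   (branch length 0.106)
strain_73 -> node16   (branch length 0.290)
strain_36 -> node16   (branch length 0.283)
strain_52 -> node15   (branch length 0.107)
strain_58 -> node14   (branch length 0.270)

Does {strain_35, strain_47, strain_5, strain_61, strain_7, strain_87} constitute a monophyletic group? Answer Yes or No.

Yes

The most recent common ancestor of these taxa subtends (((strain_61,strain_47),strain_35),(strain_7,(strain_5,strain_87))).
That clade has exactly 6 tips — every listed taxon and nothing else — so the group is monophyletic.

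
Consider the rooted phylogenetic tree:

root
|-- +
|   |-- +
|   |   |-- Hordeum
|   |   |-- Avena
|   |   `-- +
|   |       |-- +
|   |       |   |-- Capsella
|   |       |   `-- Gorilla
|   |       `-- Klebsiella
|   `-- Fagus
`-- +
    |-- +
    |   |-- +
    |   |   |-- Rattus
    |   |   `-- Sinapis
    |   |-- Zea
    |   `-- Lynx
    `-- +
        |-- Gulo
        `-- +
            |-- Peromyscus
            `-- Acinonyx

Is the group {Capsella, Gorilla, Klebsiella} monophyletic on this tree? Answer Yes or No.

Yes

The most recent common ancestor of these taxa subtends ((Capsella,Gorilla),Klebsiella).
That clade has exactly 3 tips — every listed taxon and nothing else — so the group is monophyletic.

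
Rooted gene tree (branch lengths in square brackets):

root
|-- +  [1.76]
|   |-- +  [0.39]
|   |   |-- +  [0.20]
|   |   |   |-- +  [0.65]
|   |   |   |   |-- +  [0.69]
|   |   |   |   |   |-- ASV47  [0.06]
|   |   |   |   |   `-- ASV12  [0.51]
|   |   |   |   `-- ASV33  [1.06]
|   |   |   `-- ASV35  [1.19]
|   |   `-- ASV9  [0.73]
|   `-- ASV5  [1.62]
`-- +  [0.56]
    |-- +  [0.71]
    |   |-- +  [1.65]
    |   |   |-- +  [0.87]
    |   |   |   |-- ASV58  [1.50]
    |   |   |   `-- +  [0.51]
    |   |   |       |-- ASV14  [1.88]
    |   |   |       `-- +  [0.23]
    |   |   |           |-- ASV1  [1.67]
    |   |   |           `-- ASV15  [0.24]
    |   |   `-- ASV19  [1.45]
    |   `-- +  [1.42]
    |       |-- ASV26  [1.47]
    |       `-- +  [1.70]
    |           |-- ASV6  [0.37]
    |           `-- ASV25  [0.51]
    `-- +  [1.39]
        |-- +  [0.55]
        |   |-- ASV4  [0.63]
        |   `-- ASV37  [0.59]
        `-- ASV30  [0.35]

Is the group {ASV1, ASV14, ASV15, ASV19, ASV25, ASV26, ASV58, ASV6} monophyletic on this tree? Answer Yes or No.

The most recent common ancestor of these taxa subtends (((ASV58,(ASV14,(ASV1,ASV15))),ASV19),(ASV26,(ASV6,ASV25))).
That clade has exactly 8 tips — every listed taxon and nothing else — so the group is monophyletic.

Yes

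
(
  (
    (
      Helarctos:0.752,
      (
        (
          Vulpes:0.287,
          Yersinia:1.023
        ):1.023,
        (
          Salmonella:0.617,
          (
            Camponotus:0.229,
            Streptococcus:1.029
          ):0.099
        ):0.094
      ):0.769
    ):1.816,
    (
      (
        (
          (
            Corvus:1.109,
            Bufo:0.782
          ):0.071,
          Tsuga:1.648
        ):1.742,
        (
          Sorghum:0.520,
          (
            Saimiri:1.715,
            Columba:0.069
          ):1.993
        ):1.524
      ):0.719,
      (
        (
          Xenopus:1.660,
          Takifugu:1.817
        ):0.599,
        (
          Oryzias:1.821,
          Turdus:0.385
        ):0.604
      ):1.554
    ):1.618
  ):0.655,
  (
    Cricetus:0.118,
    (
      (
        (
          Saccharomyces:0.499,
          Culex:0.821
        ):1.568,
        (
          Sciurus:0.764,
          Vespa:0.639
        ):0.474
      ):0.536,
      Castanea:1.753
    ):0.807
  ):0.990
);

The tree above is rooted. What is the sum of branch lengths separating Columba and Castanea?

The path runs Columba → … → MRCA → … → Castanea; the MRCA is the root of the tree.
Branch lengths along that path: 0.069 + 1.993 + 1.524 + 0.719 + 1.618 + 0.655 + 0.990 + 0.807 + 1.753 = 10.128.

10.128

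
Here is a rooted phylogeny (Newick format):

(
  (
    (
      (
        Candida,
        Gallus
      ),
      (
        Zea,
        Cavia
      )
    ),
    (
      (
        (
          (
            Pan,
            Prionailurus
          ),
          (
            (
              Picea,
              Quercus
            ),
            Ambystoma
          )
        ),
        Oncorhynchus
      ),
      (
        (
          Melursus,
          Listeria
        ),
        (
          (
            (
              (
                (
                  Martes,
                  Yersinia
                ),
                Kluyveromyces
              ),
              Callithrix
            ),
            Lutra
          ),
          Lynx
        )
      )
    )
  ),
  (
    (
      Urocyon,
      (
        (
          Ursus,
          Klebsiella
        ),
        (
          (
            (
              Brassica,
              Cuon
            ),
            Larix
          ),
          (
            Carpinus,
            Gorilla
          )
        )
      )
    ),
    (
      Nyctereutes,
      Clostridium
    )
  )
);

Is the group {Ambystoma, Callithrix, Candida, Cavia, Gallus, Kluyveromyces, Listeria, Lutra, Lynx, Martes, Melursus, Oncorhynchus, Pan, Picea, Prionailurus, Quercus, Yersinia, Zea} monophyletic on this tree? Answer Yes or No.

Yes

The most recent common ancestor of these taxa subtends (((Candida,Gallus),(Zea,Cavia)),((((Pan,Prionailurus),((Picea,Quercus),Ambystoma)),Oncorhynchus),((Melursus,Listeria),(((((Martes,Yersinia),Kluyveromyces),Callithrix),Lutra),Lynx)))).
That clade has exactly 18 tips — every listed taxon and nothing else — so the group is monophyletic.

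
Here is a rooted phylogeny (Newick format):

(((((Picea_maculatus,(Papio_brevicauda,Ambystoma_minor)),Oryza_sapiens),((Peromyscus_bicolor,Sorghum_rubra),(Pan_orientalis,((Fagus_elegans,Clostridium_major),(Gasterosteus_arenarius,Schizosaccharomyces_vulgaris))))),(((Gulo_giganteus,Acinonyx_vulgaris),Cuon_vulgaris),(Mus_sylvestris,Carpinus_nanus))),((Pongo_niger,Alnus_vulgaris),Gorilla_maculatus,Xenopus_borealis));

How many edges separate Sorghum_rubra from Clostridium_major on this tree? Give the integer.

The MRCA of Sorghum_rubra and Clostridium_major is the node subtending ((Peromyscus_bicolor,Sorghum_rubra),(Pan_orientalis,((Fagus_elegans,Clostridium_major),(Gasterosteus_arenarius,Schizosaccharomyces_vulgaris)))).
From Sorghum_rubra up to that node: 2 branches. From Clostridium_major up to the same node: 4 branches. Total: 2 + 4 = 6.

6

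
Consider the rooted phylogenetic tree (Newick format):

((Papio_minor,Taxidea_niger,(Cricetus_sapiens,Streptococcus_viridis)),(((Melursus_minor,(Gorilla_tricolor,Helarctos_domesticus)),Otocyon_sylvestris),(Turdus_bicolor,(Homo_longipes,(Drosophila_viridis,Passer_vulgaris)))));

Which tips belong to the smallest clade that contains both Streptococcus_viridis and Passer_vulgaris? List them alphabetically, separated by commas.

Cricetus_sapiens, Drosophila_viridis, Gorilla_tricolor, Helarctos_domesticus, Homo_longipes, Melursus_minor, Otocyon_sylvestris, Papio_minor, Passer_vulgaris, Streptococcus_viridis, Taxidea_niger, Turdus_bicolor

Tracing Streptococcus_viridis: it sits inside (Cricetus_sapiens,Streptococcus_viridis).
Tracing Passer_vulgaris: it sits inside (Drosophila_viridis,Passer_vulgaris).
The smallest clade enclosing both is the whole tree (their MRCA is the root), so the answer is all 12 tips in alphabetical order.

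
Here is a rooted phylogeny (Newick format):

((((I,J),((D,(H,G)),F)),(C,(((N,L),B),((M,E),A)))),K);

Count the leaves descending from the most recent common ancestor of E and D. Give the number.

13

The MRCA of E and D is the node subtending (((I,J),((D,(H,G)),F)),(C,(((N,L),B),((M,E),A)))).
That clade contains 13 terminal taxa: A, B, C, D, E, F, G, H, I, J, L, M, N.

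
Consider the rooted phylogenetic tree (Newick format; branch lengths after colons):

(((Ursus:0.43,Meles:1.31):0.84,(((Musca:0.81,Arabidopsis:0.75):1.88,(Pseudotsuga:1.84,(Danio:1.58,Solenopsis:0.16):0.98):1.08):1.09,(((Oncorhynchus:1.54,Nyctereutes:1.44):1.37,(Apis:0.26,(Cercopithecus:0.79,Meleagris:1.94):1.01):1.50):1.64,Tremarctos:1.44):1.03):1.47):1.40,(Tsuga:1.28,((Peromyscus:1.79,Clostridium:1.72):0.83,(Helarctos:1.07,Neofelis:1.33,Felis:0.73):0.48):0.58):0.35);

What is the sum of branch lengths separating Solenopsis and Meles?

6.93

The path runs Solenopsis → … → MRCA → … → Meles; the MRCA is the node subtending ((Ursus,Meles),(((Musca,Arabidopsis),(Pseudotsuga,(Danio,Solenopsis))),(((Oncorhynchus,Nyctereutes),(Apis,(Cercopithecus,Meleagris))),Tremarctos))).
Branch lengths along that path: 0.16 + 0.98 + 1.08 + 1.09 + 1.47 + 0.84 + 1.31 = 6.93.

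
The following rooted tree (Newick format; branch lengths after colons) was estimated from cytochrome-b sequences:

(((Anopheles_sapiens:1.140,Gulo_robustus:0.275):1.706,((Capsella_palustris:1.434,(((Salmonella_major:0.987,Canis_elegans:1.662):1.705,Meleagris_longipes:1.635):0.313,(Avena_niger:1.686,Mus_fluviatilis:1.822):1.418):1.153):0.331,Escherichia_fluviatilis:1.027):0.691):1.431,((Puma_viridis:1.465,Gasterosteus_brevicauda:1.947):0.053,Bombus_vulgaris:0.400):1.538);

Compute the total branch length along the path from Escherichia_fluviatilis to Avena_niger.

5.615

The path runs Escherichia_fluviatilis → … → MRCA → … → Avena_niger; the MRCA is the node subtending ((Capsella_palustris,(((Salmonella_major,Canis_elegans),Meleagris_longipes),(Avena_niger,Mus_fluviatilis))),Escherichia_fluviatilis).
Branch lengths along that path: 1.027 + 0.331 + 1.153 + 1.418 + 1.686 = 5.615.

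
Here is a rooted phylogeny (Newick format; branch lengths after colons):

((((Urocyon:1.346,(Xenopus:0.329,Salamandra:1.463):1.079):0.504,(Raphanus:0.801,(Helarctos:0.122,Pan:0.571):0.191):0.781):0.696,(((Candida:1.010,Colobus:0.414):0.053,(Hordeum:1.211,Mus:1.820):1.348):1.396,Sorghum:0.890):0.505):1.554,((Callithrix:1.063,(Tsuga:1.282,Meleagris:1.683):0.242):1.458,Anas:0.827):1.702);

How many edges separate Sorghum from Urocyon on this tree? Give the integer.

The MRCA of Sorghum and Urocyon is the node subtending (((Urocyon,(Xenopus,Salamandra)),(Raphanus,(Helarctos,Pan))),(((Candida,Colobus),(Hordeum,Mus)),Sorghum)).
From Sorghum up to that node: 2 branches. From Urocyon up to the same node: 3 branches. Total: 2 + 3 = 5.

5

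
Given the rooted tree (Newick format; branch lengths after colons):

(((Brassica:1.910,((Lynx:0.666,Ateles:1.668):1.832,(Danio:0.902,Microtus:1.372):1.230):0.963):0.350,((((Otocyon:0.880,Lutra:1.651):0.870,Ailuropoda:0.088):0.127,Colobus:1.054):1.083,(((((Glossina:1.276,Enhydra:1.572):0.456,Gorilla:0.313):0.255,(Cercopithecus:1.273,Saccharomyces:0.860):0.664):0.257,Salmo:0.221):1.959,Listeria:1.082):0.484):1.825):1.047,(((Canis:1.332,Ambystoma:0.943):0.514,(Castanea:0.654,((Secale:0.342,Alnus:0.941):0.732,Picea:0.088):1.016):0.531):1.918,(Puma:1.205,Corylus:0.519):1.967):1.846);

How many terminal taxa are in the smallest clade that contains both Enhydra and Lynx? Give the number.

16

The MRCA of Enhydra and Lynx is the node subtending ((Brassica,((Lynx,Ateles),(Danio,Microtus))),((((Otocyon,Lutra),Ailuropoda),Colobus),(((((Glossina,Enhydra),Gorilla),(Cercopithecus,Saccharomyces)),Salmo),Listeria))).
That clade contains 16 terminal taxa: Ailuropoda, Ateles, Brassica, Cercopithecus, Colobus, Danio, Enhydra, Glossina, Gorilla, Listeria, Lutra, Lynx, Microtus, Otocyon, Saccharomyces, Salmo.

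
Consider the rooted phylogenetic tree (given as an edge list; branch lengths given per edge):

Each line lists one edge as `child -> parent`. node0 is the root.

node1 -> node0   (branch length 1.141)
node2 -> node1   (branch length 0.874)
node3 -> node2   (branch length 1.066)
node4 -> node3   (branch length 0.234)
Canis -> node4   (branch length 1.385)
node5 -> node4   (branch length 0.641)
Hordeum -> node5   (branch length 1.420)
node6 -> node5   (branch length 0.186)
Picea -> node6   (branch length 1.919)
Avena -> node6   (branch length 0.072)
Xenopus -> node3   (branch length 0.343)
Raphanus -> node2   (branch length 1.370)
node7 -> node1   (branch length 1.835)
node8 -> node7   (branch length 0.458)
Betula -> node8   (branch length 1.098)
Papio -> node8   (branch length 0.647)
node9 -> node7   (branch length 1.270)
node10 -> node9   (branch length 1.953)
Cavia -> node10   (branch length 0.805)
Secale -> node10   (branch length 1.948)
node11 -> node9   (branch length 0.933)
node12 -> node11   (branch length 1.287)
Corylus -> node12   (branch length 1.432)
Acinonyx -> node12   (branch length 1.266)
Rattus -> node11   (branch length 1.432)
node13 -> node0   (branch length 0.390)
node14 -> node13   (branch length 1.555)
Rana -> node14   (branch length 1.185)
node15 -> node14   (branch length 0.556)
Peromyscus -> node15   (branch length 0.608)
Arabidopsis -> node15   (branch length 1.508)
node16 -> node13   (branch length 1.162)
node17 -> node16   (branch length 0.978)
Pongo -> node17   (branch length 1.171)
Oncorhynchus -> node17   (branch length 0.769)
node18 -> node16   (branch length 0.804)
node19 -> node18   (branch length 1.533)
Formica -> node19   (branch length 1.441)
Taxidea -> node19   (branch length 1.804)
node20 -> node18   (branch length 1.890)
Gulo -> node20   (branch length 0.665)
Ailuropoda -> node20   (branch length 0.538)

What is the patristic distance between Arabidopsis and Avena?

8.223

The path runs Arabidopsis → … → MRCA → … → Avena; the MRCA is the root of the tree.
Branch lengths along that path: 1.508 + 0.556 + 1.555 + 0.390 + 1.141 + 0.874 + 1.066 + 0.234 + 0.641 + 0.186 + 0.072 = 8.223.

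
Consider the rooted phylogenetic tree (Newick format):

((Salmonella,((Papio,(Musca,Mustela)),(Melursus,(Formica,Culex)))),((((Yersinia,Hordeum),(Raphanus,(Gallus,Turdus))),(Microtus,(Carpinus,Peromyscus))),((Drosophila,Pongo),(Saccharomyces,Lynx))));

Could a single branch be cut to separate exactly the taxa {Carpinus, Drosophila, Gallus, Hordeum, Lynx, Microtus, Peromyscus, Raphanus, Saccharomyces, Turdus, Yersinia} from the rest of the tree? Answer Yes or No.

No

The MRCA of the listed taxa subtends ((((Yersinia,Hordeum),(Raphanus,(Gallus,Turdus))),(Microtus,(Carpinus,Peromyscus))),((Drosophila,Pongo),(Saccharomyces,Lynx))).
That clade also contains Pongo, which is not in the proposed group, so the group is not monophyletic.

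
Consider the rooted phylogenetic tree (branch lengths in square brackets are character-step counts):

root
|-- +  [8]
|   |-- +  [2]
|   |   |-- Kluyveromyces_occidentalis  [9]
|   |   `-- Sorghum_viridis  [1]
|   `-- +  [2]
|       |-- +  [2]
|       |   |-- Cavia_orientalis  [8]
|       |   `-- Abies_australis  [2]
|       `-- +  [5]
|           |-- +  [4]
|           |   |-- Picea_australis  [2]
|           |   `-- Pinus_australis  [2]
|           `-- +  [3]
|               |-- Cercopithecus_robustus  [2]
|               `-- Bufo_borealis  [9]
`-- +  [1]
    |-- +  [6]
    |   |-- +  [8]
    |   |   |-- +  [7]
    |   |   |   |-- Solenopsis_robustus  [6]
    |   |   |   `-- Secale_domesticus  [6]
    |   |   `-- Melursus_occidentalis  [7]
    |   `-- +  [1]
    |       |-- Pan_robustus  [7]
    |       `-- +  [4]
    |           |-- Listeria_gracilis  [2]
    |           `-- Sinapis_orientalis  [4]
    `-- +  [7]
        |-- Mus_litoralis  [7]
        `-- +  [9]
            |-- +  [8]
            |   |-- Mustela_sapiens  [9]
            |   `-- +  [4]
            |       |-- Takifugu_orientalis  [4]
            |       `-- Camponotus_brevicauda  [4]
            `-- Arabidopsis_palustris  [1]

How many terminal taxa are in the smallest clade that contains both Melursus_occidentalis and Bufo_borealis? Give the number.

The MRCA of Melursus_occidentalis and Bufo_borealis is the root, so the clade is the entire tree.
That clade contains 19 terminal taxa: Abies_australis, Arabidopsis_palustris, Bufo_borealis, Camponotus_brevicauda, Cavia_orientalis, Cercopithecus_robustus, Kluyveromyces_occidentalis, Listeria_gracilis, Melursus_occidentalis, Mus_litoralis, Mustela_sapiens, Pan_robustus, Picea_australis, Pinus_australis, Secale_domesticus, Sinapis_orientalis, Solenopsis_robustus, Sorghum_viridis, Takifugu_orientalis.

19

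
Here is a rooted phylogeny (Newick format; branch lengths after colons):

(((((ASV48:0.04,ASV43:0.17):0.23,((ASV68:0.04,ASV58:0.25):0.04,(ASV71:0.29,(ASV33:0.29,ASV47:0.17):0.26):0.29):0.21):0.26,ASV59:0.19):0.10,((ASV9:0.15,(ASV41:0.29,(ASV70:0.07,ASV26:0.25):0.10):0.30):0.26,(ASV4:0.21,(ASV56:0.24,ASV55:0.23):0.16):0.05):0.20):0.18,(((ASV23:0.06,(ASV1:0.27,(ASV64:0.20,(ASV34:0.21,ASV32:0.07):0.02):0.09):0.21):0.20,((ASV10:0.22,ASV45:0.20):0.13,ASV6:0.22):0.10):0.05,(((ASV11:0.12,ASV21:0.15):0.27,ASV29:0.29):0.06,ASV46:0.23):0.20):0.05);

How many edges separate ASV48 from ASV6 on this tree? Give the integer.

9

The MRCA of ASV48 and ASV6 is the root of the tree.
From ASV48 up to that node: 5 branches. From ASV6 up to the same node: 4 branches. Total: 5 + 4 = 9.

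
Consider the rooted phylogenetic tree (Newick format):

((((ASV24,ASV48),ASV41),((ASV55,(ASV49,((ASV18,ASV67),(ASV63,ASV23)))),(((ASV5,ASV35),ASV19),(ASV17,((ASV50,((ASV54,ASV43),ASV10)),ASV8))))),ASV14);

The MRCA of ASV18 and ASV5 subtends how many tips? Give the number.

15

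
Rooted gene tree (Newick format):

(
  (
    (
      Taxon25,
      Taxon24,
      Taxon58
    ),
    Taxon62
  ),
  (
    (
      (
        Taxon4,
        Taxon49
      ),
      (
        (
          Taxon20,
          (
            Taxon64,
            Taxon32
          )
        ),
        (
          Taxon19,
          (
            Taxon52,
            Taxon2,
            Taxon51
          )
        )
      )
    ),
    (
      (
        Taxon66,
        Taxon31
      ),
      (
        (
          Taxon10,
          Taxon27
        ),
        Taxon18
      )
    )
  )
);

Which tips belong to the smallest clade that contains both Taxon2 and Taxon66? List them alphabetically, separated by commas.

Tracing Taxon2: it sits inside (Taxon52,Taxon2,Taxon51).
Tracing Taxon66: it sits inside (Taxon66,Taxon31).
The smallest clade enclosing both is (((Taxon4,Taxon49),((Taxon20,(Taxon64,Taxon32)),(Taxon19,(Taxon52,Taxon2,Taxon51)))),((Taxon66,Taxon31),((Taxon10,Taxon27),Taxon18))); the answer is its 14 terminal taxa in alphabetical order.

Taxon10, Taxon18, Taxon19, Taxon2, Taxon20, Taxon27, Taxon31, Taxon32, Taxon4, Taxon49, Taxon51, Taxon52, Taxon64, Taxon66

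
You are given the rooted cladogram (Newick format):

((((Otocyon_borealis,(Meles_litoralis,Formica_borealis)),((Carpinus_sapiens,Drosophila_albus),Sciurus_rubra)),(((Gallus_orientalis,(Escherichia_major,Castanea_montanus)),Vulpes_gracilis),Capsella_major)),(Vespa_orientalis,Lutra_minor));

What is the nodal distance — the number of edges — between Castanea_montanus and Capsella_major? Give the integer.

5

The MRCA of Castanea_montanus and Capsella_major is the node subtending (((Gallus_orientalis,(Escherichia_major,Castanea_montanus)),Vulpes_gracilis),Capsella_major).
From Castanea_montanus up to that node: 4 branches. From Capsella_major up to the same node: 1 branch. Total: 4 + 1 = 5.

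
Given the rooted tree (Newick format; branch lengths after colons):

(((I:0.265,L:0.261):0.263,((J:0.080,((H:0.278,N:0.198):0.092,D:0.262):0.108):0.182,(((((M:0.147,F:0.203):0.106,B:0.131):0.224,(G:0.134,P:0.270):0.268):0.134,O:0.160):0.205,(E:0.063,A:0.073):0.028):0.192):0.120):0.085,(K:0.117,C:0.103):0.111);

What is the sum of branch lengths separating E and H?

0.943

The path runs E → … → MRCA → … → H; the MRCA is the node subtending ((J,((H,N),D)),(((((M,F),B),(G,P)),O),(E,A))).
Branch lengths along that path: 0.063 + 0.028 + 0.192 + 0.182 + 0.108 + 0.092 + 0.278 = 0.943.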